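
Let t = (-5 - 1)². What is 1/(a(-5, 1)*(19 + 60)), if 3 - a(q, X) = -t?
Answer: 1/3081 ≈ 0.00032457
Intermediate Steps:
t = 36 (t = (-6)² = 36)
a(q, X) = 39 (a(q, X) = 3 - (-1)*36 = 3 - 1*(-36) = 3 + 36 = 39)
1/(a(-5, 1)*(19 + 60)) = 1/(39*(19 + 60)) = 1/(39*79) = 1/3081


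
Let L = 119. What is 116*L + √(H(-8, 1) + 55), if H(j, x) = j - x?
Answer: 13804 + √46 ≈ 13811.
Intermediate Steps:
116*L + √(H(-8, 1) + 55) = 116*119 + √((-8 - 1*1) + 55) = 13804 + √((-8 - 1) + 55) = 13804 + √(-9 + 55) = 13804 + √46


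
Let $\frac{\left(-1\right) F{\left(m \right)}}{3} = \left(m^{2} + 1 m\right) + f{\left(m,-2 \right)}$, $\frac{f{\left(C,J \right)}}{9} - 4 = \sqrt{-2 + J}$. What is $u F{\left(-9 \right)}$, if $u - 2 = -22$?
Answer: $6480 + 1080 i \approx 6480.0 + 1080.0 i$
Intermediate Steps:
$u = -20$ ($u = 2 - 22 = -20$)
$f{\left(C,J \right)} = 36 + 9 \sqrt{-2 + J}$
$F{\left(m \right)} = -108 - 54 i - 3 m - 3 m^{2}$ ($F{\left(m \right)} = - 3 \left(\left(m^{2} + 1 m\right) + \left(36 + 9 \sqrt{-2 - 2}\right)\right) = - 3 \left(\left(m^{2} + m\right) + \left(36 + 9 \sqrt{-4}\right)\right) = - 3 \left(\left(m + m^{2}\right) + \left(36 + 9 \cdot 2 i\right)\right) = - 3 \left(\left(m + m^{2}\right) + \left(36 + 18 i\right)\right) = - 3 \left(36 + m + m^{2} + 18 i\right) = -108 - 54 i - 3 m - 3 m^{2}$)
$u F{\left(-9 \right)} = - 20 \left(-108 - 54 i - -27 - 3 \left(-9\right)^{2}\right) = - 20 \left(-108 - 54 i + 27 - 243\right) = - 20 \left(-324 - 54 i\right) = 6480 + 1080 i$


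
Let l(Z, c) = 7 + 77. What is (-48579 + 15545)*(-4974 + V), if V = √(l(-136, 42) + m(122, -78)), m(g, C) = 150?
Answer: 164311116 - 99102*√26 ≈ 1.6381e+8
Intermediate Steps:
l(Z, c) = 84
V = 3*√26 (V = √(84 + 150) = √234 = 3*√26 ≈ 15.297)
(-48579 + 15545)*(-4974 + V) = (-48579 + 15545)*(-4974 + 3*√26) = -33034*(-4974 + 3*√26) = 164311116 - 99102*√26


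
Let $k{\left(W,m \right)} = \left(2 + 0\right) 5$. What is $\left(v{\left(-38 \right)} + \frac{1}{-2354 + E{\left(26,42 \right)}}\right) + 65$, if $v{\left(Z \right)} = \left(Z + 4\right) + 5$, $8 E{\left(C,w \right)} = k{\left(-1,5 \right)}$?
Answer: $\frac{338792}{9411} \approx 36.0$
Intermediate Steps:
$k{\left(W,m \right)} = 10$ ($k{\left(W,m \right)} = 2 \cdot 5 = 10$)
$E{\left(C,w \right)} = \frac{5}{4}$ ($E{\left(C,w \right)} = \frac{1}{8} \cdot 10 = \frac{5}{4}$)
$v{\left(Z \right)} = 9 + Z$ ($v{\left(Z \right)} = \left(4 + Z\right) + 5 = 9 + Z$)
$\left(v{\left(-38 \right)} + \frac{1}{-2354 + E{\left(26,42 \right)}}\right) + 65 = \left(\left(9 - 38\right) + \frac{1}{-2354 + \frac{5}{4}}\right) + 65 = \left(-29 + \frac{1}{- \frac{9411}{4}}\right) + 65 = \left(-29 - \frac{4}{9411}\right) + 65 = - \frac{272923}{9411} + 65 = \frac{338792}{9411}$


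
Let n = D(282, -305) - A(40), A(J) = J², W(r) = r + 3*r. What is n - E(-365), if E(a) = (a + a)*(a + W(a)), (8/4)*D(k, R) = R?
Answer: -2668005/2 ≈ -1.3340e+6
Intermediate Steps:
D(k, R) = R/2
W(r) = 4*r
E(a) = 10*a² (E(a) = (a + a)*(a + 4*a) = (2*a)*(5*a) = 10*a²)
n = -3505/2 (n = (½)*(-305) - 1*40² = -305/2 - 1*1600 = -305/2 - 1600 = -3505/2 ≈ -1752.5)
n - E(-365) = -3505/2 - 10*(-365)² = -3505/2 - 10*133225 = -3505/2 - 1*1332250 = -3505/2 - 1332250 = -2668005/2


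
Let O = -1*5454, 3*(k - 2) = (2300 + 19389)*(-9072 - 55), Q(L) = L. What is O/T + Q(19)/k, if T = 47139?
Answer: -359883989187/3110474724361 ≈ -0.11570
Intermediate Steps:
k = -197955497/3 (k = 2 + ((2300 + 19389)*(-9072 - 55))/3 = 2 + (21689*(-9127))/3 = 2 + (1/3)*(-197955503) = 2 - 197955503/3 = -197955497/3 ≈ -6.5985e+7)
O = -5454
O/T + Q(19)/k = -5454/47139 + 19/(-197955497/3) = -5454*1/47139 + 19*(-3/197955497) = -1818/15713 - 57/197955497 = -359883989187/3110474724361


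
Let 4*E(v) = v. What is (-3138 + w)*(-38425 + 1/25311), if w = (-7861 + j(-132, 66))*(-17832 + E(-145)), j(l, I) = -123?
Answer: -138744627420062780/25311 ≈ -5.4816e+12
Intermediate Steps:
E(v) = v/4
w = 142660108 (w = (-7861 - 123)*(-17832 + (¼)*(-145)) = -7984*(-17832 - 145/4) = -7984*(-71473/4) = 142660108)
(-3138 + w)*(-38425 + 1/25311) = (-3138 + 142660108)*(-38425 + 1/25311) = 142656970*(-38425 + 1/25311) = 142656970*(-972575174/25311) = -138744627420062780/25311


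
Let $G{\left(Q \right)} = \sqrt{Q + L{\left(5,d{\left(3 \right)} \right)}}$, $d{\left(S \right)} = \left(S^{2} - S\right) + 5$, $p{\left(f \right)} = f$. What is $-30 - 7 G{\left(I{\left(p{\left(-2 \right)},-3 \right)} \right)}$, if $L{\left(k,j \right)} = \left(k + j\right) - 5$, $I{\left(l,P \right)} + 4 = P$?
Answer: $-44$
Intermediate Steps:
$d{\left(S \right)} = 5 + S^{2} - S$
$I{\left(l,P \right)} = -4 + P$
$L{\left(k,j \right)} = -5 + j + k$ ($L{\left(k,j \right)} = \left(j + k\right) - 5 = -5 + j + k$)
$G{\left(Q \right)} = \sqrt{11 + Q}$ ($G{\left(Q \right)} = \sqrt{Q + \left(-5 + \left(5 + 3^{2} - 3\right) + 5\right)} = \sqrt{Q + \left(-5 + \left(5 + 9 - 3\right) + 5\right)} = \sqrt{Q + \left(-5 + 11 + 5\right)} = \sqrt{Q + 11} = \sqrt{11 + Q}$)
$-30 - 7 G{\left(I{\left(p{\left(-2 \right)},-3 \right)} \right)} = -30 - 7 \sqrt{11 - 7} = -30 - 7 \sqrt{4} = -30 - 14 = -44$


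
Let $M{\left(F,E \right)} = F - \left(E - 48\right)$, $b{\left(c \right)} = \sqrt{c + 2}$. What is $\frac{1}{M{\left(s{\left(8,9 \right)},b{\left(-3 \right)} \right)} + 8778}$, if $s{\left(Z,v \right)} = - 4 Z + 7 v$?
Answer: $\frac{8857}{78446450} + \frac{i}{78446450} \approx 0.00011291 + 1.2748 \cdot 10^{-8} i$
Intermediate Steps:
$b{\left(c \right)} = \sqrt{2 + c}$
$M{\left(F,E \right)} = 48 + F - E$ ($M{\left(F,E \right)} = F - \left(-48 + E\right) = 48 + F - E$)
$\frac{1}{M{\left(s{\left(8,9 \right)},b{\left(-3 \right)} \right)} + 8778} = \frac{1}{\left(48 + \left(\left(-4\right) 8 + 7 \cdot 9\right) - \sqrt{2 - 3}\right) + 8778} = \frac{1}{\left(48 + \left(-32 + 63\right) - \sqrt{-1}\right) + 8778} = \frac{1}{\left(48 + 31 - i\right) + 8778} = \frac{1}{\left(79 - i\right) + 8778} = \frac{1}{8857 - i} = \frac{8857 + i}{78446450}$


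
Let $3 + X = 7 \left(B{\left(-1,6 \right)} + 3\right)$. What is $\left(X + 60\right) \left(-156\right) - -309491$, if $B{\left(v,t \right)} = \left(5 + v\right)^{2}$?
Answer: $279851$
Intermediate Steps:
$X = 130$ ($X = -3 + 7 \left(\left(5 - 1\right)^{2} + 3\right) = -3 + 7 \left(4^{2} + 3\right) = -3 + 7 \left(16 + 3\right) = -3 + 7 \cdot 19 = -3 + 133 = 130$)
$\left(X + 60\right) \left(-156\right) - -309491 = \left(130 + 60\right) \left(-156\right) - -309491 = 190 \left(-156\right) + 309491 = -29640 + 309491 = 279851$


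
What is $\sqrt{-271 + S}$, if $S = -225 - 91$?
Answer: $i \sqrt{587} \approx 24.228 i$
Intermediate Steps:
$S = -316$
$\sqrt{-271 + S} = \sqrt{-271 - 316} = \sqrt{-587} = i \sqrt{587}$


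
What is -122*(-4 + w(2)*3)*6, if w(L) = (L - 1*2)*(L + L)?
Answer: 2928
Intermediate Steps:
w(L) = 2*L*(-2 + L) (w(L) = (L - 2)*(2*L) = (-2 + L)*(2*L) = 2*L*(-2 + L))
-122*(-4 + w(2)*3)*6 = -122*(-4 + (2*2*(-2 + 2))*3)*6 = -122*(-4 + (2*2*0)*3)*6 = -122*(-4 + 0*3)*6 = -122*(-4 + 0)*6 = -122*(-4)*6 = 488*6 = 2928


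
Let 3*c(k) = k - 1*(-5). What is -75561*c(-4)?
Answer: -25187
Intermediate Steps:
c(k) = 5/3 + k/3 (c(k) = (k - 1*(-5))/3 = (k + 5)/3 = (5 + k)/3 = 5/3 + k/3)
-75561*c(-4) = -75561*(5/3 + (1/3)*(-4)) = -75561*(5/3 - 4/3) = -75561*1/3 = -25187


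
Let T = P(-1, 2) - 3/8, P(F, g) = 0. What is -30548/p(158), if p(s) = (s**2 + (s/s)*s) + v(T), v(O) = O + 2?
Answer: -244384/200989 ≈ -1.2159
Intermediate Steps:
T = -3/8 (T = 0 - 3/8 = -3/8 ≈ -0.37500)
v(O) = 2 + O
p(s) = 13/8 + s + s**2 (p(s) = (s**2 + (s/s)*s) + (2 - 3/8) = (s**2 + 1*s) + 13/8 = (s**2 + s) + 13/8 = (s + s**2) + 13/8 = 13/8 + s + s**2)
-30548/p(158) = -30548/(13/8 + 158 + 158**2) = -30548/(13/8 + 158 + 24964) = -30548/200989/8 = -30548*8/200989 = -244384/200989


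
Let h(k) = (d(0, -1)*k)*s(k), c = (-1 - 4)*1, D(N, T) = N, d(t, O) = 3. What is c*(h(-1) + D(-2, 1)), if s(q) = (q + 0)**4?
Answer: 25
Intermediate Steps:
s(q) = q**4
c = -5 (c = -5*1 = -5)
h(k) = 3*k**5 (h(k) = (3*k)*k**4 = 3*k**5)
c*(h(-1) + D(-2, 1)) = -5*(3*(-1)**5 - 2) = -5*(3*(-1) - 2) = -5*(-3 - 2) = -5*(-5) = 25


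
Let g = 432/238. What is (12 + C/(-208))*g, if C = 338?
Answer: 2241/119 ≈ 18.832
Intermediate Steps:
g = 216/119 (g = 432*(1/238) = 216/119 ≈ 1.8151)
(12 + C/(-208))*g = (12 + 338/(-208))*(216/119) = (12 + 338*(-1/208))*(216/119) = (12 - 13/8)*(216/119) = (83/8)*(216/119) = 2241/119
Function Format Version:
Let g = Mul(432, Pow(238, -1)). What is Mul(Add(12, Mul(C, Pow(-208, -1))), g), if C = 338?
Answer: Rational(2241, 119) ≈ 18.832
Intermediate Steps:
g = Rational(216, 119) (g = Mul(432, Rational(1, 238)) = Rational(216, 119) ≈ 1.8151)
Mul(Add(12, Mul(C, Pow(-208, -1))), g) = Mul(Add(12, Mul(338, Pow(-208, -1))), Rational(216, 119)) = Mul(Add(12, Mul(338, Rational(-1, 208))), Rational(216, 119)) = Mul(Add(12, Rational(-13, 8)), Rational(216, 119)) = Mul(Rational(83, 8), Rational(216, 119)) = Rational(2241, 119)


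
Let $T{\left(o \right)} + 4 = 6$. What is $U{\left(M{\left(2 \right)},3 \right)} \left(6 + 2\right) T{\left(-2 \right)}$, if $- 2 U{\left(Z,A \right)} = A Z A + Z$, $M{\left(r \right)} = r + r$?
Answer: $-320$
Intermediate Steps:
$M{\left(r \right)} = 2 r$
$T{\left(o \right)} = 2$ ($T{\left(o \right)} = -4 + 6 = 2$)
$U{\left(Z,A \right)} = - \frac{Z}{2} - \frac{Z A^{2}}{2}$ ($U{\left(Z,A \right)} = - \frac{A Z A + Z}{2} = - \frac{Z A^{2} + Z}{2} = - \frac{Z + Z A^{2}}{2} = - \frac{Z}{2} - \frac{Z A^{2}}{2}$)
$U{\left(M{\left(2 \right)},3 \right)} \left(6 + 2\right) T{\left(-2 \right)} = - \frac{2 \cdot 2 \left(1 + 3^{2}\right)}{2} \left(6 + 2\right) 2 = \left(- \frac{1}{2}\right) 4 \left(1 + 9\right) 8 \cdot 2 = \left(- \frac{1}{2}\right) 4 \cdot 10 \cdot 8 \cdot 2 = \left(-20\right) 8 \cdot 2 = \left(-160\right) 2 = -320$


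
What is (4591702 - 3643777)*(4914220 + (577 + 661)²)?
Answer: 6111143557200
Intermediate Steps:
(4591702 - 3643777)*(4914220 + (577 + 661)²) = 947925*(4914220 + 1238²) = 947925*(4914220 + 1532644) = 947925*6446864 = 6111143557200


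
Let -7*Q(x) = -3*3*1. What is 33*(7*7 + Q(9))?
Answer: 11616/7 ≈ 1659.4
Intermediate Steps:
Q(x) = 9/7 (Q(x) = -(-3*3)/7 = -(-9)/7 = -1/7*(-9) = 9/7)
33*(7*7 + Q(9)) = 33*(7*7 + 9/7) = 33*(49 + 9/7) = 33*(352/7) = 11616/7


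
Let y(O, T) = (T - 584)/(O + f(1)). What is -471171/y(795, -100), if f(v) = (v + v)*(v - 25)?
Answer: 39107193/76 ≈ 5.1457e+5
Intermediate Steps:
f(v) = 2*v*(-25 + v) (f(v) = (2*v)*(-25 + v) = 2*v*(-25 + v))
y(O, T) = (-584 + T)/(-48 + O) (y(O, T) = (T - 584)/(O + 2*1*(-25 + 1)) = (-584 + T)/(O + 2*1*(-24)) = (-584 + T)/(O - 48) = (-584 + T)/(-48 + O))
-471171/y(795, -100) = -471171*(-48 + 795)/(-584 - 100) = -471171/(-684/747) = -471171/((1/747)*(-684)) = -471171/(-76/83) = -471171*(-83/76) = 39107193/76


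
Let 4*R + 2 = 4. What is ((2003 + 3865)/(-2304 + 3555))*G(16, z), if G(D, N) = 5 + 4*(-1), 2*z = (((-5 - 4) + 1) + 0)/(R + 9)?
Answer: 652/139 ≈ 4.6906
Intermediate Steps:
R = ½ (R = -½ + (¼)*4 = -½ + 1 = ½ ≈ 0.50000)
z = -8/19 (z = ((((-5 - 4) + 1) + 0)/(½ + 9))/2 = (((-9 + 1) + 0)/(19/2))/2 = ((-8 + 0)*(2/19))/2 = (-8*2/19)/2 = (½)*(-16/19) = -8/19 ≈ -0.42105)
G(D, N) = 1 (G(D, N) = 5 - 4 = 1)
((2003 + 3865)/(-2304 + 3555))*G(16, z) = ((2003 + 3865)/(-2304 + 3555))*1 = (5868/1251)*1 = (5868*(1/1251))*1 = (652/139)*1 = 652/139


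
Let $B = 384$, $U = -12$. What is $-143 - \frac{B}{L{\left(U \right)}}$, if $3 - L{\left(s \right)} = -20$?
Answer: $- \frac{3673}{23} \approx -159.7$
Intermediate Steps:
$L{\left(s \right)} = 23$ ($L{\left(s \right)} = 3 - -20 = 3 + 20 = 23$)
$-143 - \frac{B}{L{\left(U \right)}} = -143 - \frac{384}{23} = - \frac{3673}{23}$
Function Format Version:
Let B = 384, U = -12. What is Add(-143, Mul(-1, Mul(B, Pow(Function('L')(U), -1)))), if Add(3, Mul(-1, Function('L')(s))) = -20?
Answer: Rational(-3673, 23) ≈ -159.70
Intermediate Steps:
Function('L')(s) = 23 (Function('L')(s) = Add(3, Mul(-1, -20)) = Add(3, 20) = 23)
Add(-143, Mul(-1, Mul(B, Pow(Function('L')(U), -1)))) = Add(-143, Mul(-1, Mul(384, Pow(23, -1)))) = Add(-143, Mul(-1, Mul(384, Rational(1, 23)))) = Add(-143, Mul(-1, Rational(384, 23))) = Add(-143, Rational(-384, 23)) = Rational(-3673, 23)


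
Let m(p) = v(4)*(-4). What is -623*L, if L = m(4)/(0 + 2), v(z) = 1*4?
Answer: 4984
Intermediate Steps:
v(z) = 4
m(p) = -16 (m(p) = 4*(-4) = -16)
L = -8 (L = -16/(0 + 2) = -16/2 = -16*½ = -8)
-623*L = -623*(-8) = 4984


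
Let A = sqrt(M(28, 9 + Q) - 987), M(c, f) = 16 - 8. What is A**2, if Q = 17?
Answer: -979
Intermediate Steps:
M(c, f) = 8
A = I*sqrt(979) (A = sqrt(8 - 987) = sqrt(-979) = I*sqrt(979) ≈ 31.289*I)
A**2 = (I*sqrt(979))**2 = -979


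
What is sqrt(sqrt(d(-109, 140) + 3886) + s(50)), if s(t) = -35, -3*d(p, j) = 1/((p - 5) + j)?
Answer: sqrt(-212940 + 78*sqrt(23642346))/78 ≈ 5.2285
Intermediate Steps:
d(p, j) = -1/(3*(-5 + j + p)) (d(p, j) = -1/(3*((p - 5) + j)) = -1/(3*((-5 + p) + j)) = -1/(3*(-5 + j + p)))
sqrt(sqrt(d(-109, 140) + 3886) + s(50)) = sqrt(sqrt(-1/(-15 + 3*140 + 3*(-109)) + 3886) - 35) = sqrt(sqrt(-1/(-15 + 420 - 327) + 3886) - 35) = sqrt(sqrt(-1/78 + 3886) - 35) = sqrt(sqrt(303107/78) - 35) = sqrt(sqrt(23642346)/78 - 35) = sqrt(-35 + sqrt(23642346)/78)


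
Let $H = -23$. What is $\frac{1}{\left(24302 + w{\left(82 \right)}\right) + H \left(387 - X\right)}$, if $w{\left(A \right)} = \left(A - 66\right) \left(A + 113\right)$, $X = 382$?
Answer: $\frac{1}{27307} \approx 3.6621 \cdot 10^{-5}$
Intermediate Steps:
$w{\left(A \right)} = \left(-66 + A\right) \left(113 + A\right)$
$\frac{1}{\left(24302 + w{\left(82 \right)}\right) + H \left(387 - X\right)} = \frac{1}{\left(24302 + \left(-7458 + 82^{2} + 47 \cdot 82\right)\right) - 23 \left(387 - 382\right)} = \frac{1}{\left(24302 + \left(-7458 + 6724 + 3854\right)\right) - 23 \left(387 - 382\right)} = \frac{1}{\left(24302 + 3120\right) - 115} = \frac{1}{27422 - 115} = \frac{1}{27307}$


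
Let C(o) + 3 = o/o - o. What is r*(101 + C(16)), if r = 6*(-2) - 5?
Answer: -1411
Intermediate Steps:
C(o) = -2 - o (C(o) = -3 + (o/o - o) = -3 + (1 - o) = -2 - o)
r = -17 (r = -12 - 5 = -17)
r*(101 + C(16)) = -17*(101 + (-2 - 1*16)) = -17*(101 + (-2 - 16)) = -17*(101 - 18) = -17*83 = -1411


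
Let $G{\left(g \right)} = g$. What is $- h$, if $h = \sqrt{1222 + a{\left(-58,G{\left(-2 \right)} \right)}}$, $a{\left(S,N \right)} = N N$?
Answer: $- \sqrt{1226} \approx -35.014$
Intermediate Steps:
$a{\left(S,N \right)} = N^{2}$
$h = \sqrt{1226}$ ($h = \sqrt{1222 + \left(-2\right)^{2}} = \sqrt{1222 + 4} = \sqrt{1226} \approx 35.014$)
$- h = - \sqrt{1226}$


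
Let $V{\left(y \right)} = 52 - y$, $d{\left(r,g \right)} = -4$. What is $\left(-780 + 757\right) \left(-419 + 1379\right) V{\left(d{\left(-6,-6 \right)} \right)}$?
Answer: $-1236480$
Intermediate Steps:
$\left(-780 + 757\right) \left(-419 + 1379\right) V{\left(d{\left(-6,-6 \right)} \right)} = \left(-780 + 757\right) \left(-419 + 1379\right) \left(52 - -4\right) = \left(-23\right) 960 \left(52 + 4\right) = \left(-22080\right) 56 = -1236480$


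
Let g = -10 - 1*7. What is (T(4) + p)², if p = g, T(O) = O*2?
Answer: 81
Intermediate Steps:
T(O) = 2*O
g = -17 (g = -10 - 7 = -17)
p = -17
(T(4) + p)² = (2*4 - 17)² = (8 - 17)² = (-9)² = 81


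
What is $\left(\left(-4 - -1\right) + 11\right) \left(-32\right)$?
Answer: $-256$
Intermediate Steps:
$\left(\left(-4 - -1\right) + 11\right) \left(-32\right) = \left(\left(-4 + 1\right) + 11\right) \left(-32\right) = \left(-3 + 11\right) \left(-32\right) = 8 \left(-32\right) = -256$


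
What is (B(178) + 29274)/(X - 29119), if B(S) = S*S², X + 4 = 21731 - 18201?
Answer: -5669026/25593 ≈ -221.51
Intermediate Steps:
X = 3526 (X = -4 + (21731 - 18201) = -4 + 3530 = 3526)
B(S) = S³
(B(178) + 29274)/(X - 29119) = (178³ + 29274)/(3526 - 29119) = (5639752 + 29274)/(-25593) = 5669026*(-1/25593) = -5669026/25593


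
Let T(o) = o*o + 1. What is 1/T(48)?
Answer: 1/2305 ≈ 0.00043384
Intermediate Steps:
T(o) = 1 + o² (T(o) = o² + 1 = 1 + o²)
1/T(48) = 1/(1 + 48²) = 1/(1 + 2304) = 1/2305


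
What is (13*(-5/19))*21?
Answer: -1365/19 ≈ -71.842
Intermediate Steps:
(13*(-5/19))*21 = -65/19*21 = -1365/19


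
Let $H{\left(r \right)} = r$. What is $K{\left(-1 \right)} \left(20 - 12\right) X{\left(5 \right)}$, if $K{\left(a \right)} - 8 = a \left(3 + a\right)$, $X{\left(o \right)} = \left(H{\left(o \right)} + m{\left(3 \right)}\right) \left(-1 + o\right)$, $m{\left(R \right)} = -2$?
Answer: $576$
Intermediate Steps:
$X{\left(o \right)} = \left(-1 + o\right) \left(-2 + o\right)$ ($X{\left(o \right)} = \left(o - 2\right) \left(-1 + o\right) = \left(-2 + o\right) \left(-1 + o\right) = \left(-1 + o\right) \left(-2 + o\right)$)
$K{\left(a \right)} = 8 + a \left(3 + a\right)$
$K{\left(-1 \right)} \left(20 - 12\right) X{\left(5 \right)} = \left(8 + \left(-1\right)^{2} + 3 \left(-1\right)\right) \left(20 - 12\right) \left(2 + 5^{2} - 15\right) = \left(8 + 1 - 3\right) \left(20 - 12\right) \left(2 + 25 - 15\right) = 6 \cdot 8 \cdot 12 = 48 \cdot 12 = 576$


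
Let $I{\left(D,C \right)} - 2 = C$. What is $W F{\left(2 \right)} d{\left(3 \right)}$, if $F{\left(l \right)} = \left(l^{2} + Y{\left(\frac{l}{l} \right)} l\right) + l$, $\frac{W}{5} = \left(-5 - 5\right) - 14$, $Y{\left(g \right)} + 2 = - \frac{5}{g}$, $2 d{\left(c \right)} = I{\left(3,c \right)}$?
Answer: $2400$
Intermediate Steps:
$I{\left(D,C \right)} = 2 + C$
$d{\left(c \right)} = 1 + \frac{c}{2}$ ($d{\left(c \right)} = \frac{2 + c}{2} = 1 + \frac{c}{2}$)
$Y{\left(g \right)} = -2 - \frac{5}{g}$
$W = -120$ ($W = 5 \left(\left(-5 - 5\right) - 14\right) = 5 \left(-10 - 14\right) = 5 \left(-24\right) = -120$)
$F{\left(l \right)} = l^{2} - 6 l$ ($F{\left(l \right)} = \left(l^{2} + \left(-2 - \frac{5}{l \frac{1}{l}}\right) l\right) + l = \left(l^{2} + \left(-2 - \frac{5}{1}\right) l\right) + l = \left(l^{2} + \left(-2 - 5\right) l\right) + l = \left(l^{2} - 7 l\right) + l = l^{2} - 6 l$)
$W F{\left(2 \right)} d{\left(3 \right)} = - 120 \cdot 2 \left(-6 + 2\right) \left(1 + \frac{1}{2} \cdot 3\right) = - 120 \cdot 2 \left(-4\right) \left(1 + \frac{3}{2}\right) = \left(-120\right) \left(-8\right) \frac{5}{2} = 960 \cdot \frac{5}{2} = 2400$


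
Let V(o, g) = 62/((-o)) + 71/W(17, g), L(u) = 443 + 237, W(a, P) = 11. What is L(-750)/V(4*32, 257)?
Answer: 478720/4203 ≈ 113.90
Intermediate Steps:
L(u) = 680
V(o, g) = 71/11 - 62/o (V(o, g) = 62/((-o)) + 71/11 = 62*(-1/o) + 71*(1/11) = -62/o + 71/11 = 71/11 - 62/o)
L(-750)/V(4*32, 257) = 680/(71/11 - 62/(4*32)) = 680/(71/11 - 62/128) = 680/(71/11 - 62*1/128) = 680/(71/11 - 31/64) = 680/(4203/704) = 680*(704/4203) = 478720/4203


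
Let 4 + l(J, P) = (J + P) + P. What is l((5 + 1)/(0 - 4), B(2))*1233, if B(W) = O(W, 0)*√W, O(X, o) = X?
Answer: -13563/2 + 4932*√2 ≈ 193.40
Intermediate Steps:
B(W) = W^(3/2) (B(W) = W*√W = W^(3/2))
l(J, P) = -4 + J + 2*P (l(J, P) = -4 + ((J + P) + P) = -4 + (J + 2*P) = -4 + J + 2*P)
l((5 + 1)/(0 - 4), B(2))*1233 = (-4 + (5 + 1)/(0 - 4) + 2*2^(3/2))*1233 = (-4 + 6/(-4) + 2*(2*√2))*1233 = (-4 + 6*(-¼) + 4*√2)*1233 = (-4 - 3/2 + 4*√2)*1233 = (-11/2 + 4*√2)*1233 = -13563/2 + 4932*√2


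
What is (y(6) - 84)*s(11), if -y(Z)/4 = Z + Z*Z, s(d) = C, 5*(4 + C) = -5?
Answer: 1260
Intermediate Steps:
C = -5 (C = -4 + (1/5)*(-5) = -4 - 1 = -5)
s(d) = -5
y(Z) = -4*Z - 4*Z**2 (y(Z) = -4*(Z + Z*Z) = -4*(Z + Z**2) = -4*Z - 4*Z**2)
(y(6) - 84)*s(11) = (-4*6*(1 + 6) - 84)*(-5) = (-4*6*7 - 84)*(-5) = (-168 - 84)*(-5) = -252*(-5) = 1260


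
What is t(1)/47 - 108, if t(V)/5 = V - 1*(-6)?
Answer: -5041/47 ≈ -107.26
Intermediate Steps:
t(V) = 30 + 5*V (t(V) = 5*(V - 1*(-6)) = 5*(V + 6) = 5*(6 + V) = 30 + 5*V)
t(1)/47 - 108 = (30 + 5*1)/47 - 108 = (30 + 5)/47 - 108 = (1/47)*35 - 108 = 35/47 - 108 = -5041/47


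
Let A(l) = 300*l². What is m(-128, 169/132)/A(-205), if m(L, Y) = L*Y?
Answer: -1352/104011875 ≈ -1.2999e-5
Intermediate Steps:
m(-128, 169/132)/A(-205) = (-21632/132)/((300*(-205)²)) = (-21632/132)/((300*42025)) = -128*169/132/12607500 = -5408/33*1/12607500 = -1352/104011875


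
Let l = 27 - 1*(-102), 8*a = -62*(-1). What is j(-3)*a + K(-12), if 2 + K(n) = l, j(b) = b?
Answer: 415/4 ≈ 103.75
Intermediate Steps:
a = 31/4 (a = (-62*(-1))/8 = (⅛)*62 = 31/4 ≈ 7.7500)
l = 129 (l = 27 + 102 = 129)
K(n) = 127 (K(n) = -2 + 129 = 127)
j(-3)*a + K(-12) = -3*31/4 + 127 = -93/4 + 127 = 415/4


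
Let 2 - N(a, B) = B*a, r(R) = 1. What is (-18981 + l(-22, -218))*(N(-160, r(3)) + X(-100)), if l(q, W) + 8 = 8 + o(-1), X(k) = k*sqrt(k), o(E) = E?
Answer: -3075084 + 18982000*I ≈ -3.0751e+6 + 1.8982e+7*I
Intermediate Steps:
X(k) = k**(3/2)
N(a, B) = 2 - B*a
l(q, W) = -1 (l(q, W) = -8 + (8 - 1) = -8 + 7 = -1)
(-18981 + l(-22, -218))*(N(-160, r(3)) + X(-100)) = (-18981 - 1)*((2 - 1*1*(-160)) + (-100)**(3/2)) = -18982*((2 + 160) - 1000*I) = -18982*(162 - 1000*I) = -3075084 + 18982000*I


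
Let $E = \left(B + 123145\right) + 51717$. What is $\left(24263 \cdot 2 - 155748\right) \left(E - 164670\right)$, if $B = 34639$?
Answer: $-4806869482$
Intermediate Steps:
$E = 209501$ ($E = \left(34639 + 123145\right) + 51717 = 157784 + 51717 = 209501$)
$\left(24263 \cdot 2 - 155748\right) \left(E - 164670\right) = \left(24263 \cdot 2 - 155748\right) \left(209501 - 164670\right) = \left(48526 + \left(-247988 + 92240\right)\right) 44831 = \left(48526 - 155748\right) 44831 = \left(-107222\right) 44831 = -4806869482$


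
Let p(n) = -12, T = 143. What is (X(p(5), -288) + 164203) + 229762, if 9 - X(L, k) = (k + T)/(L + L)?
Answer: 9455231/24 ≈ 3.9397e+5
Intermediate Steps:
X(L, k) = 9 - (143 + k)/(2*L) (X(L, k) = 9 - (k + 143)/(L + L) = 9 - (143 + k)/(2*L))
(X(p(5), -288) + 164203) + 229762 = ((½)*(-143 - 1*(-288) + 18*(-12))/(-12) + 164203) + 229762 = ((½)*(-1/12)*(-143 + 288 - 216) + 164203) + 229762 = ((½)*(-1/12)*(-71) + 164203) + 229762 = (71/24 + 164203) + 229762 = 3940943/24 + 229762 = 9455231/24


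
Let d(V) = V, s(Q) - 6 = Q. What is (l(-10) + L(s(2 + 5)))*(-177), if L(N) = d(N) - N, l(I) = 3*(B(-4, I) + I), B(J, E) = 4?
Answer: 3186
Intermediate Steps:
l(I) = 12 + 3*I (l(I) = 3*(4 + I) = 12 + 3*I)
s(Q) = 6 + Q
L(N) = 0 (L(N) = N - N = 0)
(l(-10) + L(s(2 + 5)))*(-177) = ((12 + 3*(-10)) + 0)*(-177) = ((12 - 30) + 0)*(-177) = (-18 + 0)*(-177) = -18*(-177) = 3186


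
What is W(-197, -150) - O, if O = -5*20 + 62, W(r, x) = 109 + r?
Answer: -50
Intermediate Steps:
O = -38 (O = -100 + 62 = -38)
W(-197, -150) - O = (109 - 197) - 1*(-38) = -88 + 38 = -50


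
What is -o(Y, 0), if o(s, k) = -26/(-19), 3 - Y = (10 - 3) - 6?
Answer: -26/19 ≈ -1.3684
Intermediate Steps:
Y = 2 (Y = 3 - ((10 - 3) - 6) = 3 - (7 - 6) = 3 - 1*1 = 3 - 1 = 2)
o(s, k) = 26/19 (o(s, k) = -26*(-1/19) = 26/19)
-o(Y, 0) = -1*26/19 = -26/19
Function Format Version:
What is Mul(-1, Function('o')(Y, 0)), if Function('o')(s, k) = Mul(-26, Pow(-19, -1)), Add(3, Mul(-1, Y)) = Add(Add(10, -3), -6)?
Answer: Rational(-26, 19) ≈ -1.3684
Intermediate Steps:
Y = 2 (Y = Add(3, Mul(-1, Add(Add(10, -3), -6))) = Add(3, Mul(-1, Add(7, -6))) = Add(3, Mul(-1, 1)) = Add(3, -1) = 2)
Function('o')(s, k) = Rational(26, 19) (Function('o')(s, k) = Mul(-26, Rational(-1, 19)) = Rational(26, 19))
Mul(-1, Function('o')(Y, 0)) = Mul(-1, Rational(26, 19)) = Rational(-26, 19)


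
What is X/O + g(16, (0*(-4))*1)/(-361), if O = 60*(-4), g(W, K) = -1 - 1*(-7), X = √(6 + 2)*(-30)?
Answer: -6/361 + √2/4 ≈ 0.33693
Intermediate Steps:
X = -60*√2 (X = √8*(-30) = (2*√2)*(-30) = -60*√2 ≈ -84.853)
g(W, K) = 6 (g(W, K) = -1 + 7 = 6)
O = -240
X/O + g(16, (0*(-4))*1)/(-361) = -60*√2/(-240) + 6/(-361) = -60*√2*(-1/240) + 6*(-1/361) = √2/4 - 6/361 = -6/361 + √2/4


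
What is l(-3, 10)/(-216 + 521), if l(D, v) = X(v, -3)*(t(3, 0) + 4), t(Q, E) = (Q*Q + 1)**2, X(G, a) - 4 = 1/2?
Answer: 468/305 ≈ 1.5344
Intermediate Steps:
X(G, a) = 9/2 (X(G, a) = 4 + 1/2 = 9/2)
t(Q, E) = (1 + Q**2)**2 (t(Q, E) = (Q**2 + 1)**2 = (1 + Q**2)**2)
l(D, v) = 468 (l(D, v) = 9*((1 + 3**2)**2 + 4)/2 = 9*((1 + 9)**2 + 4)/2 = 9*(10**2 + 4)/2 = 9*(100 + 4)/2 = (9/2)*104 = 468)
l(-3, 10)/(-216 + 521) = 468/(-216 + 521) = 468/305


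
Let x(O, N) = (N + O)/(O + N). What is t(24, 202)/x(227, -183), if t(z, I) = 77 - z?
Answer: 53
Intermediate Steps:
x(O, N) = 1 (x(O, N) = (N + O)/(N + O) = 1)
t(24, 202)/x(227, -183) = (77 - 1*24)/1 = (77 - 24)*1 = 53*1 = 53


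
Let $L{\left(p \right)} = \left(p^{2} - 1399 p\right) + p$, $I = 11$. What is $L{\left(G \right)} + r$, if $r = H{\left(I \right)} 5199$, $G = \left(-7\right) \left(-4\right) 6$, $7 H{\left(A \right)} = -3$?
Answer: $- \frac{1462077}{7} \approx -2.0887 \cdot 10^{5}$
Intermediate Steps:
$H{\left(A \right)} = - \frac{3}{7}$ ($H{\left(A \right)} = \frac{1}{7} \left(-3\right) = - \frac{3}{7}$)
$G = 168$ ($G = 28 \cdot 6 = 168$)
$r = - \frac{15597}{7}$ ($r = \left(- \frac{3}{7}\right) 5199 = - \frac{15597}{7} \approx -2228.1$)
$L{\left(p \right)} = p^{2} - 1398 p$
$L{\left(G \right)} + r = 168 \left(-1398 + 168\right) - \frac{15597}{7} = 168 \left(-1230\right) - \frac{15597}{7} = -206640 - \frac{15597}{7} = - \frac{1462077}{7}$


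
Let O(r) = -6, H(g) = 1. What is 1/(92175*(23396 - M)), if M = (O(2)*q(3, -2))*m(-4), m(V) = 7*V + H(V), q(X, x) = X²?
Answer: 1/2022135150 ≈ 4.9453e-10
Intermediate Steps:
m(V) = 1 + 7*V (m(V) = 7*V + 1 = 1 + 7*V)
M = 1458 (M = (-6*3²)*(1 + 7*(-4)) = (-6*9)*(1 - 28) = -54*(-27) = 1458)
1/(92175*(23396 - M)) = 1/(92175*(23396 - 1*1458)) = 1/(92175*(23396 - 1458)) = (1/92175)/21938 = (1/92175)*(1/21938) = 1/2022135150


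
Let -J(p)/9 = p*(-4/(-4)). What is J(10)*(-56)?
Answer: 5040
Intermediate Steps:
J(p) = -9*p (J(p) = -9*p*(-4/(-4)) = -9*p*(-4*(-¼)) = -9*p)
J(10)*(-56) = -9*10*(-56) = -90*(-56) = 5040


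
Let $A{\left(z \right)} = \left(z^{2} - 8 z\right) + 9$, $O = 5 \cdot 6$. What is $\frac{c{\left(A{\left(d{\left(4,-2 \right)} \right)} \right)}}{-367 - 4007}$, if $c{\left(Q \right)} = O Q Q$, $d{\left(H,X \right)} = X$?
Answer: $- \frac{4205}{729} \approx -5.7682$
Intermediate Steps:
$O = 30$
$A{\left(z \right)} = 9 + z^{2} - 8 z$
$c{\left(Q \right)} = 30 Q^{2}$ ($c{\left(Q \right)} = 30 Q Q = 30 Q^{2}$)
$\frac{c{\left(A{\left(d{\left(4,-2 \right)} \right)} \right)}}{-367 - 4007} = \frac{30 \left(9 + \left(-2\right)^{2} - -16\right)^{2}}{-367 - 4007} = \frac{30 \left(9 + 4 + 16\right)^{2}}{-367 - 4007} = \frac{30 \cdot 29^{2}}{-4374} = 30 \cdot 841 \left(- \frac{1}{4374}\right) = 25230 \left(- \frac{1}{4374}\right) = - \frac{4205}{729}$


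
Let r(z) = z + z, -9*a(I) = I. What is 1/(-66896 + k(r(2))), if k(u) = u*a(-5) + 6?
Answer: -9/601990 ≈ -1.4950e-5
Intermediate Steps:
a(I) = -I/9
r(z) = 2*z
k(u) = 6 + 5*u/9 (k(u) = u*(-1/9*(-5)) + 6 = u*(5/9) + 6 = 5*u/9 + 6 = 6 + 5*u/9)
1/(-66896 + k(r(2))) = 1/(-66896 + (6 + 5*(2*2)/9)) = 1/(-66896 + (6 + (5/9)*4)) = 1/(-66896 + (6 + 20/9)) = 1/(-66896 + 74/9) = 1/(-601990/9) = -9/601990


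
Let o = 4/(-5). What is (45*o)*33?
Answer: -1188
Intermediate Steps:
o = -4/5 (o = 4*(-1/5) = -4/5 ≈ -0.80000)
(45*o)*33 = (45*(-4/5))*33 = -36*33 = -1188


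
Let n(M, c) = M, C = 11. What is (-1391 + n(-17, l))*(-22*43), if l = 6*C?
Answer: 1331968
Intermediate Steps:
l = 66 (l = 6*11 = 66)
(-1391 + n(-17, l))*(-22*43) = (-1391 - 17)*(-22*43) = -1408*(-946) = 1331968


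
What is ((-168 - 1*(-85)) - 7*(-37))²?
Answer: 30976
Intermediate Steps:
((-168 - 1*(-85)) - 7*(-37))² = ((-168 + 85) + 259)² = (-83 + 259)² = 176² = 30976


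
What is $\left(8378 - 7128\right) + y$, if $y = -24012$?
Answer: $-22762$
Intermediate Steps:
$\left(8378 - 7128\right) + y = \left(8378 - 7128\right) - 24012 = 1250 - 24012 = -22762$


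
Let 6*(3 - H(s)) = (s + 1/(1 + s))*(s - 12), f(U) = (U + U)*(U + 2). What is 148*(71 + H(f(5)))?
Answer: -6334252/71 ≈ -89215.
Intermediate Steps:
f(U) = 2*U*(2 + U) (f(U) = (2*U)*(2 + U) = 2*U*(2 + U))
H(s) = 3 - (-12 + s)*(s + 1/(1 + s))/6 (H(s) = 3 - (s + 1/(1 + s))*(s - 12)/6 = 3 - (s + 1/(1 + s))*(-12 + s)/6 = 3 - (-12 + s)*(s + 1/(1 + s))/6)
148*(71 + H(f(5))) = 148*(71 + (30 - (2*5*(2 + 5))³ + 11*(2*5*(2 + 5))² + 29*(2*5*(2 + 5)))/(6*(1 + 2*5*(2 + 5)))) = 148*(71 + (30 - (2*5*7)³ + 11*(2*5*7)² + 29*(2*5*7))/(6*(1 + 2*5*7))) = 148*(71 + (30 - 1*70³ + 11*70² + 29*70)/(6*(1 + 70))) = 148*(71 + (⅙)*(30 - 1*343000 + 11*4900 + 2030)/71) = 148*(71 + (⅙)*(1/71)*(30 - 343000 + 53900 + 2030)) = 148*(71 + (⅙)*(1/71)*(-287040)) = 148*(71 - 47840/71) = 148*(-42799/71) = -6334252/71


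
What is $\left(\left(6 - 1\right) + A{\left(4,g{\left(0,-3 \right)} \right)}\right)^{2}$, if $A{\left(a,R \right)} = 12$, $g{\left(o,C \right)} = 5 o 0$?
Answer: $289$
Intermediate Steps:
$g{\left(o,C \right)} = 0$
$\left(\left(6 - 1\right) + A{\left(4,g{\left(0,-3 \right)} \right)}\right)^{2} = \left(\left(6 - 1\right) + 12\right)^{2} = \left(5 + 12\right)^{2} = 17^{2} = 289$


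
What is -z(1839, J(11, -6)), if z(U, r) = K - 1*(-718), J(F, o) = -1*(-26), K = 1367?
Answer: -2085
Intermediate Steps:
J(F, o) = 26
z(U, r) = 2085 (z(U, r) = 1367 - 1*(-718) = 1367 + 718 = 2085)
-z(1839, J(11, -6)) = -1*2085 = -2085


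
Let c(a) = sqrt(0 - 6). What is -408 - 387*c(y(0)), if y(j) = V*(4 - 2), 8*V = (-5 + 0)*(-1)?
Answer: -408 - 387*I*sqrt(6) ≈ -408.0 - 947.95*I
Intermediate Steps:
V = 5/8 (V = ((-5 + 0)*(-1))/8 = (-5*(-1))/8 = (1/8)*5 = 5/8 ≈ 0.62500)
y(j) = 5/4 (y(j) = 5*(4 - 2)/8 = (5/8)*2 = 5/4)
c(a) = I*sqrt(6) (c(a) = sqrt(-6) = I*sqrt(6))
-408 - 387*c(y(0)) = -408 - 387*I*sqrt(6)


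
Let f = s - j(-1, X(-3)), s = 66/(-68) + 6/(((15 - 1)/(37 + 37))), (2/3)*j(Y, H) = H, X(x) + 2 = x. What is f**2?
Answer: 20711601/14161 ≈ 1462.6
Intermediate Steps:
X(x) = -2 + x
j(Y, H) = 3*H/2
s = 7317/238 (s = 66*(-1/68) + 6/((14/74)) = -33/34 + 6/((14*(1/74))) = -33/34 + 6/(7/37) = -33/34 + 6*(37/7) = -33/34 + 222/7 = 7317/238 ≈ 30.744)
f = 4551/119 (f = 7317/238 - 3*(-2 - 3)/2 = 7317/238 - 3*(-5)/2 = 7317/238 - 1*(-15/2) = 7317/238 + 15/2 = 4551/119 ≈ 38.244)
f**2 = (4551/119)**2 = 20711601/14161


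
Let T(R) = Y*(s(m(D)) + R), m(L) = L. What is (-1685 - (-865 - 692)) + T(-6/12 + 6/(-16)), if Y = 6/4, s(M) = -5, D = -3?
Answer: -2189/16 ≈ -136.81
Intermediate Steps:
Y = 3/2 (Y = 6*(¼) = 3/2 ≈ 1.5000)
T(R) = -15/2 + 3*R/2 (T(R) = 3*(-5 + R)/2 = -15/2 + 3*R/2)
(-1685 - (-865 - 692)) + T(-6/12 + 6/(-16)) = (-1685 - (-865 - 692)) + (-15/2 + 3*(-6/12 + 6/(-16))/2) = (-1685 - 1*(-1557)) + (-15/2 + 3*(-6*1/12 + 6*(-1/16))/2) = (-1685 + 1557) + (-15/2 + 3*(-½ - 3/8)/2) = -128 + (-15/2 + (3/2)*(-7/8)) = -128 + (-15/2 - 21/16) = -128 - 141/16 = -2189/16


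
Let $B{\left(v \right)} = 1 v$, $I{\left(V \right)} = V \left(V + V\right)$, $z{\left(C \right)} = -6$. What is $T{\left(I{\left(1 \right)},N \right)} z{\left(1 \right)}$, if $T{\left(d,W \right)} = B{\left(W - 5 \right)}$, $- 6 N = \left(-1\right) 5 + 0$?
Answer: $25$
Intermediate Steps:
$N = \frac{5}{6}$ ($N = - \frac{\left(-1\right) 5 + 0}{6} = - \frac{-5 + 0}{6} = \left(- \frac{1}{6}\right) \left(-5\right) = \frac{5}{6} \approx 0.83333$)
$I{\left(V \right)} = 2 V^{2}$ ($I{\left(V \right)} = V 2 V = 2 V^{2}$)
$B{\left(v \right)} = v$
$T{\left(d,W \right)} = -5 + W$ ($T{\left(d,W \right)} = W - 5 = -5 + W$)
$T{\left(I{\left(1 \right)},N \right)} z{\left(1 \right)} = \left(-5 + \frac{5}{6}\right) \left(-6\right) = \left(- \frac{25}{6}\right) \left(-6\right) = 25$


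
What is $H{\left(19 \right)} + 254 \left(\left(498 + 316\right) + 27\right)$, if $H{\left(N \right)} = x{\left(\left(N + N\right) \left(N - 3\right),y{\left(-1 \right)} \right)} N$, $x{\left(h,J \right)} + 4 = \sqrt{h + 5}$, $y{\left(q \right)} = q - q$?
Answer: $213538 + 19 \sqrt{613} \approx 2.1401 \cdot 10^{5}$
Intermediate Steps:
$y{\left(q \right)} = 0$
$x{\left(h,J \right)} = -4 + \sqrt{5 + h}$ ($x{\left(h,J \right)} = -4 + \sqrt{h + 5} = -4 + \sqrt{5 + h}$)
$H{\left(N \right)} = N \left(-4 + \sqrt{5 + 2 N \left(-3 + N\right)}\right)$ ($H{\left(N \right)} = \left(-4 + \sqrt{5 + \left(N + N\right) \left(N - 3\right)}\right) N = \left(-4 + \sqrt{5 + 2 N \left(-3 + N\right)}\right) N = N \left(-4 + \sqrt{5 + 2 N \left(-3 + N\right)}\right)$)
$H{\left(19 \right)} + 254 \left(\left(498 + 316\right) + 27\right) = 19 \left(-4 + \sqrt{5 + 2 \cdot 19 \left(-3 + 19\right)}\right) + 254 \left(\left(498 + 316\right) + 27\right) = 19 \left(-4 + \sqrt{5 + 2 \cdot 19 \cdot 16}\right) + 254 \left(814 + 27\right) = 19 \left(-4 + \sqrt{5 + 608}\right) + 254 \cdot 841 = 19 \left(-4 + \sqrt{613}\right) + 213614 = \left(-76 + 19 \sqrt{613}\right) + 213614 = 213538 + 19 \sqrt{613}$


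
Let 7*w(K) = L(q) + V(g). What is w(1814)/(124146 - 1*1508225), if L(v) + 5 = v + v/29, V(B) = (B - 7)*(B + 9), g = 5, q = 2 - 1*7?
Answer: 1107/280968037 ≈ 3.9400e-6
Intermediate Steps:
q = -5 (q = 2 - 7 = -5)
V(B) = (-7 + B)*(9 + B)
L(v) = -5 + 30*v/29 (L(v) = -5 + (v + v/29) = -5 + 30*v/29)
w(K) = -1107/203 (w(K) = ((-5 + (30/29)*(-5)) + (-63 + 5**2 + 2*5))/7 = ((-5 - 150/29) + (-63 + 25 + 10))/7 = (-295/29 - 28)/7 = (1/7)*(-1107/29) = -1107/203)
w(1814)/(124146 - 1*1508225) = -1107/(203*(124146 - 1*1508225)) = -1107/(203*(124146 - 1508225)) = -1107/203/(-1384079) = -1107/203*(-1/1384079) = 1107/280968037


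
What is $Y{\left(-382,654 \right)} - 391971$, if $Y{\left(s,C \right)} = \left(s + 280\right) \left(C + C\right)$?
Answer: $-525387$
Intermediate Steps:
$Y{\left(s,C \right)} = 2 C \left(280 + s\right)$ ($Y{\left(s,C \right)} = \left(280 + s\right) 2 C = 2 C \left(280 + s\right)$)
$Y{\left(-382,654 \right)} - 391971 = 2 \cdot 654 \left(280 - 382\right) - 391971 = 2 \cdot 654 \left(-102\right) - 391971 = -133416 - 391971 = -525387$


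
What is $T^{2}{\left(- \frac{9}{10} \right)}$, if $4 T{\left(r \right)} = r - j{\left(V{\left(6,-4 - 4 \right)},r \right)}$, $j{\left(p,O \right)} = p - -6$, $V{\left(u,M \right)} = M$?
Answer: $\frac{121}{1600} \approx 0.075625$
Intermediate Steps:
$j{\left(p,O \right)} = 6 + p$ ($j{\left(p,O \right)} = p + 6 = 6 + p$)
$T{\left(r \right)} = \frac{1}{2} + \frac{r}{4}$ ($T{\left(r \right)} = \frac{r - \left(6 - 8\right)}{4} = \frac{r - -2}{4} = \frac{r + 2}{4} = \frac{2 + r}{4} = \frac{1}{2} + \frac{r}{4}$)
$T^{2}{\left(- \frac{9}{10} \right)} = \left(\frac{1}{2} + \frac{\left(-9\right) \frac{1}{10}}{4}\right)^{2} = \left(\frac{1}{2} + \frac{1}{4} \left(- \frac{9}{10}\right)\right)^{2} = \left(\frac{1}{2} - \frac{9}{40}\right)^{2} = \left(\frac{11}{40}\right)^{2} = \frac{121}{1600}$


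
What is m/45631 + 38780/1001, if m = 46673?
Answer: 259469979/6525233 ≈ 39.764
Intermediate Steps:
m/45631 + 38780/1001 = 46673/45631 + 38780/1001 = 46673*(1/45631) + 38780*(1/1001) = 46673/45631 + 5540/143 = 259469979/6525233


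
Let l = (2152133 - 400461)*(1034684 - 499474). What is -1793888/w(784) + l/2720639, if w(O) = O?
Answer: 45633073581478/133311311 ≈ 3.4230e+5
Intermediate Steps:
l = 937512371120 (l = 1751672*535210 = 937512371120)
-1793888/w(784) + l/2720639 = -1793888/784 + 937512371120/2720639 = -1793888*1/784 + 937512371120*(1/2720639) = -112118/49 + 937512371120/2720639 = 45633073581478/133311311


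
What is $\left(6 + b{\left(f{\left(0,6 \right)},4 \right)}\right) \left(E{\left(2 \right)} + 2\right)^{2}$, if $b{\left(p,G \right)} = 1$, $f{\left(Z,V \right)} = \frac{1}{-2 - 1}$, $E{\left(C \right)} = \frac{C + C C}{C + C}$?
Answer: $\frac{343}{4} \approx 85.75$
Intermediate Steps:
$E{\left(C \right)} = \frac{C + C^{2}}{2 C}$
$f{\left(Z,V \right)} = - \frac{1}{3}$ ($f{\left(Z,V \right)} = \frac{1}{-3} = - \frac{1}{3}$)
$\left(6 + b{\left(f{\left(0,6 \right)},4 \right)}\right) \left(E{\left(2 \right)} + 2\right)^{2} = \left(6 + 1\right) \left(\left(\frac{1}{2} + \frac{1}{2} \cdot 2\right) + 2\right)^{2} = 7 \left(\left(\frac{1}{2} + 1\right) + 2\right)^{2} = 7 \left(\frac{3}{2} + 2\right)^{2} = 7 \left(\frac{7}{2}\right)^{2} = 7 \cdot \frac{49}{4} = \frac{343}{4}$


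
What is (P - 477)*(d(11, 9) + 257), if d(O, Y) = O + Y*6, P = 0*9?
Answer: -153594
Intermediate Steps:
P = 0
d(O, Y) = O + 6*Y
(P - 477)*(d(11, 9) + 257) = (0 - 477)*((11 + 6*9) + 257) = -477*((11 + 54) + 257) = -477*(65 + 257) = -477*322 = -153594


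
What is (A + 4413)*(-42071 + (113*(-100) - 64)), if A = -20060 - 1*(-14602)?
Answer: 55839575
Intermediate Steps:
A = -5458 (A = -20060 + 14602 = -5458)
(A + 4413)*(-42071 + (113*(-100) - 64)) = (-5458 + 4413)*(-42071 + (113*(-100) - 64)) = -1045*(-42071 + (-11300 - 64)) = -1045*(-42071 - 11364) = -1045*(-53435) = 55839575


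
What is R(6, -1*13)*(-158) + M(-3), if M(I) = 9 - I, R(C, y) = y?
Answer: 2066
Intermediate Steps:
R(6, -1*13)*(-158) + M(-3) = -1*13*(-158) + (9 - 1*(-3)) = -13*(-158) + (9 + 3) = 2054 + 12 = 2066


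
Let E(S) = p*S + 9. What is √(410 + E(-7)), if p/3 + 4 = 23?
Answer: 2*√5 ≈ 4.4721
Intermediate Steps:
p = 57 (p = -12 + 3*23 = -12 + 69 = 57)
E(S) = 9 + 57*S (E(S) = 57*S + 9 = 9 + 57*S)
√(410 + E(-7)) = √(410 + (9 + 57*(-7))) = √(410 + (9 - 399)) = √(410 - 390) = √20 = 2*√5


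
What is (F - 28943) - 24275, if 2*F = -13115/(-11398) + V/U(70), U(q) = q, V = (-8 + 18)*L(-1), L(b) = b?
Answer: -8492022289/159572 ≈ -53218.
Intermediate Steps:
V = -10 (V = (-8 + 18)*(-1) = 10*(-1) = -10)
F = 80407/159572 (F = (-13115/(-11398) - 10/70)/2 = (-13115*(-1/11398) - 10*1/70)/2 = (13115/11398 - 1/7)/2 = (1/2)*(80407/79786) = 80407/159572 ≈ 0.50389)
(F - 28943) - 24275 = (80407/159572 - 28943) - 24275 = -4618411989/159572 - 24275 = -8492022289/159572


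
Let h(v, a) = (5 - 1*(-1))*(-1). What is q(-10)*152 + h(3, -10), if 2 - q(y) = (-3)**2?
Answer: -1070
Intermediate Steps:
q(y) = -7 (q(y) = 2 - 1*(-3)**2 = 2 - 1*9 = 2 - 9 = -7)
h(v, a) = -6 (h(v, a) = (5 + 1)*(-1) = 6*(-1) = -6)
q(-10)*152 + h(3, -10) = -7*152 - 6 = -1064 - 6 = -1070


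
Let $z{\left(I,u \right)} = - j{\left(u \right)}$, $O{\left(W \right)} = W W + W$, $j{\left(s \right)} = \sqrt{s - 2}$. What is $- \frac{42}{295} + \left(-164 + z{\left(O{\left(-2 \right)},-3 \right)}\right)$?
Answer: $- \frac{48422}{295} - i \sqrt{5} \approx -164.14 - 2.2361 i$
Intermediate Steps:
$j{\left(s \right)} = \sqrt{-2 + s}$
$O{\left(W \right)} = W + W^{2}$ ($O{\left(W \right)} = W^{2} + W = W + W^{2}$)
$z{\left(I,u \right)} = - \sqrt{-2 + u}$
$- \frac{42}{295} + \left(-164 + z{\left(O{\left(-2 \right)},-3 \right)}\right) = - \frac{42}{295} - \left(164 + \sqrt{-2 - 3}\right) = \left(-42\right) \frac{1}{295} - \left(164 + \sqrt{-5}\right) = - \frac{42}{295} - \left(164 + i \sqrt{5}\right) = - \frac{48422}{295} - i \sqrt{5}$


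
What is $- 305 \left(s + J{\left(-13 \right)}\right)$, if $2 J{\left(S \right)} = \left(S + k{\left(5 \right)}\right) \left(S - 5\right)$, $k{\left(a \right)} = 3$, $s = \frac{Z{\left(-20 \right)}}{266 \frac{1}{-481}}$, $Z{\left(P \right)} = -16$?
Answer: $- \frac{4824490}{133} \approx -36274.0$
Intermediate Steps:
$s = \frac{3848}{133}$ ($s = - \frac{16}{266 \frac{1}{-481}} = - \frac{16}{266 \left(- \frac{1}{481}\right)} = - \frac{16}{- \frac{266}{481}} = \left(-16\right) \left(- \frac{481}{266}\right) = \frac{3848}{133} \approx 28.932$)
$J{\left(S \right)} = \frac{\left(-5 + S\right) \left(3 + S\right)}{2}$ ($J{\left(S \right)} = \frac{\left(S + 3\right) \left(S - 5\right)}{2} = \frac{\left(3 + S\right) \left(-5 + S\right)}{2} = \frac{\left(-5 + S\right) \left(3 + S\right)}{2}$)
$- 305 \left(s + J{\left(-13 \right)}\right) = - 305 \left(\frac{3848}{133} - \left(- \frac{11}{2} - \frac{169}{2}\right)\right) = - 305 \left(\frac{3848}{133} + \left(- \frac{15}{2} + \frac{1}{2} \cdot 169 + 13\right)\right) = - 305 \left(\frac{3848}{133} + \left(- \frac{15}{2} + \frac{169}{2} + 13\right)\right) = - 305 \left(\frac{3848}{133} + 90\right) = \left(-305\right) \frac{15818}{133} = - \frac{4824490}{133}$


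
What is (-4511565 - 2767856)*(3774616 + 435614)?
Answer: -30648036676830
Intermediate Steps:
(-4511565 - 2767856)*(3774616 + 435614) = -7279421*4210230 = -30648036676830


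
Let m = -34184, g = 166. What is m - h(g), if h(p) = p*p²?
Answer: -4608480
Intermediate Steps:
h(p) = p³
m - h(g) = -34184 - 1*166³ = -34184 - 1*4574296 = -34184 - 4574296 = -4608480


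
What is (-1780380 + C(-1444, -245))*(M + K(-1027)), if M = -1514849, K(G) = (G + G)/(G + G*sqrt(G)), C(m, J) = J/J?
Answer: 1780379*(-1514847*I + 1514849*sqrt(1027))/(sqrt(1027) - I) ≈ 2.697e+12 + 1.1098e+5*I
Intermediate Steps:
C(m, J) = 1
K(G) = 2*G/(G + G**(3/2)) (K(G) = (2*G)/(G + G**(3/2)) = 2*G/(G + G**(3/2)))
(-1780380 + C(-1444, -245))*(M + K(-1027)) = (-1780380 + 1)*(-1514849 + 2*(-1027)/(-1027 + (-1027)**(3/2))) = -1780379*(-1514849 + 2*(-1027)/(-1027 - 1027*I*sqrt(1027))) = -1780379*(-1514849 - 2054/(-1027 - 1027*I*sqrt(1027))) = 2697005347771 + 3656898466/(-1027 - 1027*I*sqrt(1027))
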